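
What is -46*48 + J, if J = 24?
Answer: -2184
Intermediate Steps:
-46*48 + J = -46*48 + 24 = -2208 + 24 = -2184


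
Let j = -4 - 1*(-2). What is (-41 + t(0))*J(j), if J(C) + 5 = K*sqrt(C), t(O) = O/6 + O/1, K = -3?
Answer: 205 + 123*I*sqrt(2) ≈ 205.0 + 173.95*I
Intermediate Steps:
j = -2 (j = -4 + 2 = -2)
t(O) = 7*O/6 (t(O) = O*(1/6) + O*1 = O/6 + O = 7*O/6)
J(C) = -5 - 3*sqrt(C)
(-41 + t(0))*J(j) = (-41 + (7/6)*0)*(-5 - 3*I*sqrt(2)) = (-41 + 0)*(-5 - 3*I*sqrt(2)) = -41*(-5 - 3*I*sqrt(2)) = 205 + 123*I*sqrt(2)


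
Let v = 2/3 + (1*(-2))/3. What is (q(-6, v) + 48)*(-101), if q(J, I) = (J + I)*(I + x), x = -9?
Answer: -10302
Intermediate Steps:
v = 0 (v = 2*(⅓) - 2*⅓ = ⅔ - ⅔ = 0)
q(J, I) = (-9 + I)*(I + J) (q(J, I) = (J + I)*(I - 9) = (I + J)*(-9 + I) = (-9 + I)*(I + J))
(q(-6, v) + 48)*(-101) = ((0² - 9*0 - 9*(-6) + 0*(-6)) + 48)*(-101) = ((0 + 0 + 54 + 0) + 48)*(-101) = (54 + 48)*(-101) = 102*(-101) = -10302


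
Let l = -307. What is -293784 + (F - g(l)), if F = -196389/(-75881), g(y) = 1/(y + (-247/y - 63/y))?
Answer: -2094128306248318/7128185259 ≈ -2.9378e+5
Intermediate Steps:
g(y) = 1/(y - 310/y)
F = 196389/75881 (F = -196389*(-1)/75881 = -1*(-196389/75881) = 196389/75881 ≈ 2.5881)
-293784 + (F - g(l)) = -293784 + (196389/75881 - (-307)/(-310 + (-307)**2)) = -293784 + (196389/75881 - (-307)/(-310 + 94249)) = -293784 + (196389/75881 - (-307)/93939) = -293784 + (196389/75881 - 1*(-307/93939)) = -293784 + (196389/75881 + 307/93939) = -293784 + 18471881738/7128185259 = -2094128306248318/7128185259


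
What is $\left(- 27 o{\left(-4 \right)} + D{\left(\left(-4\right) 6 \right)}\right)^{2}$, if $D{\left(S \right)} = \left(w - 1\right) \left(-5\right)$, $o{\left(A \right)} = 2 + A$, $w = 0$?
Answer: $3481$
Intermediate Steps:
$D{\left(S \right)} = 5$ ($D{\left(S \right)} = \left(0 - 1\right) \left(-5\right) = \left(-1\right) \left(-5\right) = 5$)
$\left(- 27 o{\left(-4 \right)} + D{\left(\left(-4\right) 6 \right)}\right)^{2} = \left(- 27 \left(2 - 4\right) + 5\right)^{2} = \left(\left(-27\right) \left(-2\right) + 5\right)^{2} = \left(54 + 5\right)^{2} = 59^{2} = 3481$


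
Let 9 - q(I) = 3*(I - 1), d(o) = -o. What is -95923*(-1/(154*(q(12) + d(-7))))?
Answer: -95923/2618 ≈ -36.640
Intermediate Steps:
q(I) = 12 - 3*I (q(I) = 9 - 3*(I - 1) = 9 - 3*(-1 + I) = 9 - (-3 + 3*I) = 9 + (3 - 3*I) = 12 - 3*I)
-95923*(-1/(154*(q(12) + d(-7)))) = -95923*(-1/(154*((12 - 3*12) - 1*(-7)))) = -95923*(-1/(154*((12 - 36) + 7))) = -95923*(-1/(154*(-24 + 7))) = -95923/((-17*(-154))) = -95923/2618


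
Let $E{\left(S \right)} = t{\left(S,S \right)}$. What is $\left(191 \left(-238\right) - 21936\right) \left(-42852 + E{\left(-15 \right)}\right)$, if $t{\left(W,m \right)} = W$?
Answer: $2888978598$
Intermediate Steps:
$E{\left(S \right)} = S$
$\left(191 \left(-238\right) - 21936\right) \left(-42852 + E{\left(-15 \right)}\right) = \left(191 \left(-238\right) - 21936\right) \left(-42852 - 15\right) = \left(-45458 - 21936\right) \left(-42867\right) = \left(-67394\right) \left(-42867\right) = 2888978598$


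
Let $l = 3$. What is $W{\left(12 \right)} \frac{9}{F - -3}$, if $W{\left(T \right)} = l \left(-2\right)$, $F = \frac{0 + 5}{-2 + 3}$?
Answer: $- \frac{27}{4} \approx -6.75$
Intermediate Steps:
$F = 5$ ($F = \frac{5}{1} = 5 \cdot 1 = 5$)
$W{\left(T \right)} = -6$ ($W{\left(T \right)} = 3 \left(-2\right) = -6$)
$W{\left(12 \right)} \frac{9}{F - -3} = - 6 \frac{9}{5 - -3} = - 6 \frac{9}{5 + 3} = - 6 \cdot \frac{9}{8} = - 6 \cdot 9 \cdot \frac{1}{8} = \left(-6\right) \frac{9}{8} = - \frac{27}{4}$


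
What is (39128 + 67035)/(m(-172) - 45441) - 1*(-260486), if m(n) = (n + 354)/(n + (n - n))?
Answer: 1017974586244/3908017 ≈ 2.6048e+5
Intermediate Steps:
m(n) = (354 + n)/n (m(n) = (354 + n)/(n + 0) = (354 + n)/n)
(39128 + 67035)/(m(-172) - 45441) - 1*(-260486) = (39128 + 67035)/((354 - 172)/(-172) - 45441) - 1*(-260486) = 106163/(-1/172*182 - 45441) + 260486 = 106163/(-91/86 - 45441) + 260486 = 106163/(-3908017/86) + 260486 = 106163*(-86/3908017) + 260486 = -9130018/3908017 + 260486 = 1017974586244/3908017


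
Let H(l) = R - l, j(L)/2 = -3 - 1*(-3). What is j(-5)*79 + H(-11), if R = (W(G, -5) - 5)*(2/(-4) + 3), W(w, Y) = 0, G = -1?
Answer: -3/2 ≈ -1.5000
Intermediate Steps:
R = -25/2 (R = (0 - 5)*(2/(-4) + 3) = -5*(2*(-¼) + 3) = -5*(-½ + 3) = -5*5/2 = -25/2 ≈ -12.500)
j(L) = 0 (j(L) = 2*(-3 - 1*(-3)) = 2*(-3 + 3) = 2*0 = 0)
H(l) = -25/2 - l
j(-5)*79 + H(-11) = 0*79 + (-25/2 - 1*(-11)) = 0 + (-25/2 + 11) = 0 - 3/2 = -3/2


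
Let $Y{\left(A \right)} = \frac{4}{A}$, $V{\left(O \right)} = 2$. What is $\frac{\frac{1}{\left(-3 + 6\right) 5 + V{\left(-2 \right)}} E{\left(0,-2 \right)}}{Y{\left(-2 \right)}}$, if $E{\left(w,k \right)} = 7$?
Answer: $- \frac{7}{34} \approx -0.20588$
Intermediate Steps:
$\frac{\frac{1}{\left(-3 + 6\right) 5 + V{\left(-2 \right)}} E{\left(0,-2 \right)}}{Y{\left(-2 \right)}} = \frac{\frac{1}{\left(-3 + 6\right) 5 + 2} \cdot 7}{4 \frac{1}{-2}} = \frac{\frac{1}{3 \cdot 5 + 2} \cdot 7}{4 \left(- \frac{1}{2}\right)} = \frac{\frac{1}{15 + 2} \cdot 7}{-2} = \frac{1}{17} \cdot 7 \left(- \frac{1}{2}\right) = \frac{7}{17} \left(- \frac{1}{2}\right) = - \frac{7}{34}$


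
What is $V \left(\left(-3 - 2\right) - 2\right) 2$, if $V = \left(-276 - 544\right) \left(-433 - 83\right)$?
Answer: $-5923680$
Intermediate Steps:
$V = 423120$ ($V = \left(-820\right) \left(-516\right) = 423120$)
$V \left(\left(-3 - 2\right) - 2\right) 2 = 423120 \left(\left(-3 - 2\right) - 2\right) 2 = 423120 \left(-5 - 2\right) 2 = 423120 \left(\left(-7\right) 2\right) = 423120 \left(-14\right) = -5923680$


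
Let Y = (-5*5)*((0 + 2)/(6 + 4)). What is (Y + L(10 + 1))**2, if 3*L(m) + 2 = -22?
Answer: 169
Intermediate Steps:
L(m) = -8 (L(m) = -2/3 + (1/3)*(-22) = -2/3 - 22/3 = -8)
Y = -5 (Y = -50/10 = -25*1/5 = -5)
(Y + L(10 + 1))**2 = (-5 - 8)**2 = (-13)**2 = 169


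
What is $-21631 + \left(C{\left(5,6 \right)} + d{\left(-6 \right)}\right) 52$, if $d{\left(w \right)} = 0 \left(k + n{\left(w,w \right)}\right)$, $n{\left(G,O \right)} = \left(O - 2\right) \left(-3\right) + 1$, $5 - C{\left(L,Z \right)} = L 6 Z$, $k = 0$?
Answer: $-30731$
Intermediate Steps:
$C{\left(L,Z \right)} = 5 - 6 L Z$ ($C{\left(L,Z \right)} = 5 - L 6 Z = 5 - 6 L Z$)
$n{\left(G,O \right)} = 7 - 3 O$ ($n{\left(G,O \right)} = \left(O - 2\right) \left(-3\right) + 1 = \left(-2 + O\right) \left(-3\right) + 1 = \left(6 - 3 O\right) + 1 = 7 - 3 O$)
$d{\left(w \right)} = 0$ ($d{\left(w \right)} = 0 \left(0 - \left(-7 + 3 w\right)\right) = 0 \left(7 - 3 w\right) = 0$)
$-21631 + \left(C{\left(5,6 \right)} + d{\left(-6 \right)}\right) 52 = -21631 + \left(\left(5 - 30 \cdot 6\right) + 0\right) 52 = -21631 + \left(\left(5 - 180\right) + 0\right) 52 = -21631 + \left(-175 + 0\right) 52 = -21631 - 9100 = -30731$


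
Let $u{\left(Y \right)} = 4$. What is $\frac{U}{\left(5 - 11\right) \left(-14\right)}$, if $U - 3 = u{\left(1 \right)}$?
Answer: $\frac{1}{12} \approx 0.083333$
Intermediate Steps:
$U = 7$ ($U = 3 + 4 = 7$)
$\frac{U}{\left(5 - 11\right) \left(-14\right)} = \frac{7}{\left(5 - 11\right) \left(-14\right)} = \frac{7}{\left(-6\right) \left(-14\right)} = \frac{7}{84} = 7 \cdot \frac{1}{84} = \frac{1}{12}$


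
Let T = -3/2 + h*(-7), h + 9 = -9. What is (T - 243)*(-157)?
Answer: 37209/2 ≈ 18605.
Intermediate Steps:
h = -18 (h = -9 - 9 = -18)
T = 249/2 (T = -3/2 - 18*(-7) = -3*1/2 + 126 = -3/2 + 126 = 249/2 ≈ 124.50)
(T - 243)*(-157) = (249/2 - 243)*(-157) = -237/2*(-157) = 37209/2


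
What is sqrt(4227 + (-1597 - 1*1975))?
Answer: sqrt(655) ≈ 25.593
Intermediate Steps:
sqrt(4227 + (-1597 - 1*1975)) = sqrt(4227 + (-1597 - 1975)) = sqrt(4227 - 3572) = sqrt(655)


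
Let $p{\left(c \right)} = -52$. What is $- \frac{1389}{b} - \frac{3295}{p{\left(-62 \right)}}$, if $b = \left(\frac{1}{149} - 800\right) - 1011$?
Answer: $\frac{149979697}{2338596} \approx 64.132$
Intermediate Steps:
$b = - \frac{269838}{149}$ ($b = \left(\frac{1}{149} - 800\right) - 1011 = - \frac{119199}{149} - 1011 = - \frac{269838}{149} \approx -1811.0$)
$- \frac{1389}{b} - \frac{3295}{p{\left(-62 \right)}} = - \frac{1389}{- \frac{269838}{149}} - \frac{3295}{-52} = \left(-1389\right) \left(- \frac{149}{269838}\right) - - \frac{3295}{52} = \frac{68987}{89946} + \frac{3295}{52} = \frac{149979697}{2338596}$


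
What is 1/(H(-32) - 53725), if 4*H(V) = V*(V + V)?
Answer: -1/53213 ≈ -1.8792e-5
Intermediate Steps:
H(V) = V²/2 (H(V) = (V*(V + V))/4 = (V*(2*V))/4 = (2*V²)/4 = V²/2)
1/(H(-32) - 53725) = 1/((½)*(-32)² - 53725) = 1/((½)*1024 - 53725) = 1/(512 - 53725) = 1/(-53213) = -1/53213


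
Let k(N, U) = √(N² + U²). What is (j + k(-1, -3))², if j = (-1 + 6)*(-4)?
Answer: (20 - √10)² ≈ 283.51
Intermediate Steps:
j = -20 (j = 5*(-4) = -20)
(j + k(-1, -3))² = (-20 + √((-1)² + (-3)²))² = (-20 + √(1 + 9))² = (-20 + √10)²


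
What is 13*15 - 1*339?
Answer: -144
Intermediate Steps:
13*15 - 1*339 = 195 - 339 = -144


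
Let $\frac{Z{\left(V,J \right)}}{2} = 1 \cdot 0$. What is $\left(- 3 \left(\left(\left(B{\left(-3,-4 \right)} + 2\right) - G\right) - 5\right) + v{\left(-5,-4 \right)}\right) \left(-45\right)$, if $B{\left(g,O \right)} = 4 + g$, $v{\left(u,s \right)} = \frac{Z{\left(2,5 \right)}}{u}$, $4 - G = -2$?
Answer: $-1080$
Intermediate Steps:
$G = 6$ ($G = 4 - -2 = 4 + 2 = 6$)
$Z{\left(V,J \right)} = 0$ ($Z{\left(V,J \right)} = 2 \cdot 1 \cdot 0 = 2 \cdot 0 = 0$)
$v{\left(u,s \right)} = 0$ ($v{\left(u,s \right)} = \frac{0}{u} = 0$)
$\left(- 3 \left(\left(\left(B{\left(-3,-4 \right)} + 2\right) - G\right) - 5\right) + v{\left(-5,-4 \right)}\right) \left(-45\right) = \left(- 3 \left(\left(\left(\left(4 - 3\right) + 2\right) - 6\right) - 5\right) + 0\right) \left(-45\right) = \left(- 3 \left(\left(\left(1 + 2\right) - 6\right) - 5\right) + 0\right) \left(-45\right) = \left(- 3 \left(\left(3 - 6\right) - 5\right) + 0\right) \left(-45\right) = \left(- 3 \left(-3 - 5\right) + 0\right) \left(-45\right) = \left(\left(-3\right) \left(-8\right) + 0\right) \left(-45\right) = \left(24 + 0\right) \left(-45\right) = 24 \left(-45\right) = -1080$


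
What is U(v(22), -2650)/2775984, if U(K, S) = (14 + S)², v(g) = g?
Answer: 434281/173499 ≈ 2.5031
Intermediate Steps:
U(v(22), -2650)/2775984 = (14 - 2650)²/2775984 = (-2636)²*(1/2775984) = 6948496*(1/2775984) = 434281/173499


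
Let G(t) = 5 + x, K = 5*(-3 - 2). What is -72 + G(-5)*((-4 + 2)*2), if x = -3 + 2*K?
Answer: 120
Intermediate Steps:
K = -25 (K = 5*(-5) = -25)
x = -53 (x = -3 + 2*(-25) = -3 - 50 = -53)
G(t) = -48 (G(t) = 5 - 53 = -48)
-72 + G(-5)*((-4 + 2)*2) = -72 - 48*(-4 + 2)*2 = -72 - (-96)*2 = -72 - 48*(-4) = -72 + 192 = 120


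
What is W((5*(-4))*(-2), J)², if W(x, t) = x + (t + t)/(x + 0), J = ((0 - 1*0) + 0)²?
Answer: 1600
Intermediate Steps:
J = 0 (J = ((0 + 0) + 0)² = (0 + 0)² = 0² = 0)
W(x, t) = x + 2*t/x (W(x, t) = x + (2*t)/x = x + 2*t/x)
W((5*(-4))*(-2), J)² = ((5*(-4))*(-2) + 2*0/((5*(-4))*(-2)))² = (-20*(-2) + 2*0/(-20*(-2)))² = (40 + 2*0/40)² = (40 + 2*0*(1/40))² = (40 + 0)² = 40² = 1600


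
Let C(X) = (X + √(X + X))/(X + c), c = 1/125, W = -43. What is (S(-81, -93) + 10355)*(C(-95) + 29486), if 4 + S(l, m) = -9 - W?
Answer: 3636085916015/11874 - 1298125*I*√190/11874 ≈ 3.0622e+8 - 1506.9*I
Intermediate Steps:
S(l, m) = 30 (S(l, m) = -4 + (-9 - 1*(-43)) = -4 + (-9 + 43) = -4 + 34 = 30)
c = 1/125 ≈ 0.0080000
C(X) = (X + √2*√X)/(1/125 + X) (C(X) = (X + √(X + X))/(X + 1/125) = (X + √(2*X))/(1/125 + X) = (X + √2*√X)/(1/125 + X))
(S(-81, -93) + 10355)*(C(-95) + 29486) = (30 + 10355)*(125*(-95 + √2*√(-95))/(1 + 125*(-95)) + 29486) = 10385*(125*(-95 + √2*(I*√95))/(1 - 11875) + 29486) = 10385*(125*(-95 + I*√190)/(-11874) + 29486) = 10385*(125*(-1/11874)*(-95 + I*√190) + 29486) = 10385*((11875/11874 - 125*I*√190/11874) + 29486) = 10385*(350128639/11874 - 125*I*√190/11874) = 3636085916015/11874 - 1298125*I*√190/11874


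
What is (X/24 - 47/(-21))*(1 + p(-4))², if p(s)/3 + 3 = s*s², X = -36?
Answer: 620000/21 ≈ 29524.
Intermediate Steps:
p(s) = -9 + 3*s³ (p(s) = -9 + 3*(s*s²) = -9 + 3*s³)
(X/24 - 47/(-21))*(1 + p(-4))² = (-36/24 - 47/(-21))*(1 + (-9 + 3*(-4)³))² = (-36*1/24 - 47*(-1/21))*(1 + (-9 + 3*(-64)))² = (-3/2 + 47/21)*(1 + (-9 - 192))² = 31*(1 - 201)²/42 = (31/42)*(-200)² = (31/42)*40000 = 620000/21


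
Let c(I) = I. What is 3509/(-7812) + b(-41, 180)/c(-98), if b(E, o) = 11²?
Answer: -92081/54684 ≈ -1.6839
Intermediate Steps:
b(E, o) = 121
3509/(-7812) + b(-41, 180)/c(-98) = 3509/(-7812) + 121/(-98) = 3509*(-1/7812) + 121*(-1/98) = -3509/7812 - 121/98 = -92081/54684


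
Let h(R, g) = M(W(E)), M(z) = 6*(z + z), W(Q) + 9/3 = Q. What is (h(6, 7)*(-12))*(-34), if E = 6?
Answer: 14688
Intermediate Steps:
W(Q) = -3 + Q
M(z) = 12*z (M(z) = 6*(2*z) = 12*z)
h(R, g) = 36 (h(R, g) = 12*(-3 + 6) = 12*3 = 36)
(h(6, 7)*(-12))*(-34) = (36*(-12))*(-34) = -432*(-34) = 14688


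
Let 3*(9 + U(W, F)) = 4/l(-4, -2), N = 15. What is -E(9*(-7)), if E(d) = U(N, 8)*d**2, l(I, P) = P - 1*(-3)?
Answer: 30429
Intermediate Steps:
l(I, P) = 3 + P (l(I, P) = P + 3 = 3 + P)
U(W, F) = -23/3 (U(W, F) = -9 + (4/(3 - 2))/3 = -9 + (4/1)/3 = -9 + (4*1)/3 = -9 + (1/3)*4 = -9 + 4/3 = -23/3)
E(d) = -23*d**2/3
-E(9*(-7)) = -(-23)*(9*(-7))**2/3 = -(-23)*(-63)**2/3 = -(-23)*3969/3 = -1*(-30429) = 30429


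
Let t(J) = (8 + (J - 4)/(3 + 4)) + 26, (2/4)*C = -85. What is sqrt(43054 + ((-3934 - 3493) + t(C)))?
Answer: 3*sqrt(194019)/7 ≈ 188.78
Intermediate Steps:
C = -170 (C = 2*(-85) = -170)
t(J) = 234/7 + J/7 (t(J) = (8 + (-4 + J)/7) + 26 = (8 + (-4/7 + J/7)) + 26 = (52/7 + J/7) + 26 = 234/7 + J/7)
sqrt(43054 + ((-3934 - 3493) + t(C))) = sqrt(43054 + ((-3934 - 3493) + (234/7 + (1/7)*(-170)))) = sqrt(43054 + (-7427 + (234/7 - 170/7))) = sqrt(43054 + (-7427 + 64/7)) = sqrt(43054 - 51925/7) = sqrt(249453/7) = 3*sqrt(194019)/7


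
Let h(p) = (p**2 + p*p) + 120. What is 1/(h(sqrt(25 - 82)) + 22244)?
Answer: 1/22250 ≈ 4.4944e-5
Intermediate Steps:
h(p) = 120 + 2*p**2 (h(p) = (p**2 + p**2) + 120 = 2*p**2 + 120 = 120 + 2*p**2)
1/(h(sqrt(25 - 82)) + 22244) = 1/((120 + 2*(sqrt(25 - 82))**2) + 22244) = 1/((120 + 2*(sqrt(-57))**2) + 22244) = 1/((120 + 2*(I*sqrt(57))**2) + 22244) = 1/((120 + 2*(-57)) + 22244) = 1/((120 - 114) + 22244) = 1/(6 + 22244) = 1/22250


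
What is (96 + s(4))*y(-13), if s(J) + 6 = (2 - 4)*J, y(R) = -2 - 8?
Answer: -820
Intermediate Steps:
y(R) = -10
s(J) = -6 - 2*J (s(J) = -6 + (2 - 4)*J = -6 - 2*J)
(96 + s(4))*y(-13) = (96 + (-6 - 2*4))*(-10) = (96 + (-6 - 8))*(-10) = (96 - 14)*(-10) = 82*(-10) = -820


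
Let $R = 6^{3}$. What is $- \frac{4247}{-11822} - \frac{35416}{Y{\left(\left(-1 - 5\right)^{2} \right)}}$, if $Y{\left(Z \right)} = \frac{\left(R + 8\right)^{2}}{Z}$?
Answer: $- \frac{232182325}{9268448} \approx -25.051$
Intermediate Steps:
$R = 216$
$Y{\left(Z \right)} = \frac{50176}{Z}$ ($Y{\left(Z \right)} = \frac{\left(216 + 8\right)^{2}}{Z} = \frac{224^{2}}{Z} = \frac{50176}{Z}$)
$- \frac{4247}{-11822} - \frac{35416}{Y{\left(\left(-1 - 5\right)^{2} \right)}} = - \frac{4247}{-11822} - \frac{35416}{50176 \frac{1}{\left(-1 - 5\right)^{2}}} = \left(-4247\right) \left(- \frac{1}{11822}\right) - \frac{35416}{50176 \frac{1}{\left(-1 - 5\right)^{2}}} = \frac{4247}{11822} - \frac{35416}{50176 \frac{1}{\left(-1 - 5\right)^{2}}} = \frac{4247}{11822} - \frac{35416}{50176 \frac{1}{\left(-6\right)^{2}}} = \frac{4247}{11822} - \frac{35416}{50176 \cdot \frac{1}{36}} = \frac{4247}{11822} - \frac{35416}{\frac{12544}{9}} = \frac{4247}{11822} - \frac{39843}{1568} = - \frac{232182325}{9268448}$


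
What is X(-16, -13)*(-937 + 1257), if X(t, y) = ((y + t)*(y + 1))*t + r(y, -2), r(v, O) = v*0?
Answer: -1781760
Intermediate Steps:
r(v, O) = 0
X(t, y) = t*(1 + y)*(t + y) (X(t, y) = ((y + t)*(y + 1))*t + 0 = ((t + y)*(1 + y))*t + 0 = ((1 + y)*(t + y))*t + 0 = t*(1 + y)*(t + y) + 0 = t*(1 + y)*(t + y))
X(-16, -13)*(-937 + 1257) = (-16*(-16 - 13 + (-13)² - 16*(-13)))*(-937 + 1257) = -16*(-16 - 13 + 169 + 208)*320 = -16*348*320 = -5568*320 = -1781760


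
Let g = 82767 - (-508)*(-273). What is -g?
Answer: 55917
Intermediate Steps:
g = -55917 (g = 82767 - 1*138684 = 82767 - 138684 = -55917)
-g = -1*(-55917) = 55917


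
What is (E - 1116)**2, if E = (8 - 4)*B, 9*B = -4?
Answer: 101203600/81 ≈ 1.2494e+6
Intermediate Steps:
B = -4/9 (B = (1/9)*(-4) = -4/9 ≈ -0.44444)
E = -16/9 (E = (8 - 4)*(-4/9) = 4*(-4/9) = -16/9 ≈ -1.7778)
(E - 1116)**2 = (-16/9 - 1116)**2 = (-10060/9)**2 = 101203600/81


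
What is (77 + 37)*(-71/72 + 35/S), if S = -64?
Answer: -16777/96 ≈ -174.76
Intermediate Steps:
(77 + 37)*(-71/72 + 35/S) = (77 + 37)*(-71/72 + 35/(-64)) = 114*(-71*1/72 + 35*(-1/64)) = 114*(-71/72 - 35/64) = 114*(-883/576) = -16777/96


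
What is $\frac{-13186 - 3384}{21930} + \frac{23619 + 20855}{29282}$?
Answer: $\frac{24505604}{32107713} \approx 0.76323$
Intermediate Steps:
$\frac{-13186 - 3384}{21930} + \frac{23619 + 20855}{29282} = \left(-16570\right) \frac{1}{21930} + 44474 \cdot \frac{1}{29282} = - \frac{1657}{2193} + \frac{22237}{14641} = \frac{24505604}{32107713}$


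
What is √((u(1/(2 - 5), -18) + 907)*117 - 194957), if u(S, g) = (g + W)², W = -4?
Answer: I*√32210 ≈ 179.47*I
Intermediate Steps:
u(S, g) = (-4 + g)² (u(S, g) = (g - 4)² = (-4 + g)²)
√((u(1/(2 - 5), -18) + 907)*117 - 194957) = √(((-4 - 18)² + 907)*117 - 194957) = √(((-22)² + 907)*117 - 194957) = √((484 + 907)*117 - 194957) = √(1391*117 - 194957) = √(162747 - 194957) = √(-32210) = I*√32210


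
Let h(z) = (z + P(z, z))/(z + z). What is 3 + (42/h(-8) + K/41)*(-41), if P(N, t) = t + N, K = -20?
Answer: -1125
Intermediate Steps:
P(N, t) = N + t
h(z) = 3/2 (h(z) = (z + (z + z))/(z + z) = (z + 2*z)/((2*z)) = (3*z)*(1/(2*z)) = 3/2)
3 + (42/h(-8) + K/41)*(-41) = 3 + (42/(3/2) - 20/41)*(-41) = 3 + (42*(⅔) - 20*1/41)*(-41) = 3 + (28 - 20/41)*(-41) = 3 + (1128/41)*(-41) = 3 - 1128 = -1125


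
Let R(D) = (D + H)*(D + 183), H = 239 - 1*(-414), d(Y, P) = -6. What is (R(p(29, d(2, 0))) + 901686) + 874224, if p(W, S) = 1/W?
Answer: 1594063214/841 ≈ 1.8954e+6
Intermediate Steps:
H = 653 (H = 239 + 414 = 653)
R(D) = (183 + D)*(653 + D) (R(D) = (D + 653)*(D + 183) = (653 + D)*(183 + D) = (183 + D)*(653 + D))
(R(p(29, d(2, 0))) + 901686) + 874224 = ((119499 + (1/29)**2 + 836/29) + 901686) + 874224 = ((119499 + (1/29)**2 + 836*(1/29)) + 901686) + 874224 = ((119499 + 1/841 + 836/29) + 901686) + 874224 = (100522904/841 + 901686) + 874224 = 858840830/841 + 874224 = 1594063214/841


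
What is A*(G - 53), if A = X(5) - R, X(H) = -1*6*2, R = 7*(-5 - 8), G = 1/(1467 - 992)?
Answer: -1988746/475 ≈ -4186.8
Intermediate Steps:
G = 1/475 ≈ 0.0021053
R = -91 (R = 7*(-13) = -91)
X(H) = -12 (X(H) = -6*2 = -12)
A = 79 (A = -12 - 1*(-91) = -12 + 91 = 79)
A*(G - 53) = 79*(1/475 - 53) = 79*(-25174/475) = -1988746/475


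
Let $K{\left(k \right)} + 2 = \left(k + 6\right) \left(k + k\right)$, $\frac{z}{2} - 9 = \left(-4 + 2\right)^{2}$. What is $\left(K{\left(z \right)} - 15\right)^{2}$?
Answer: $2712609$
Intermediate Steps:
$z = 26$ ($z = 18 + 2 \left(-4 + 2\right)^{2} = 18 + 2 \left(-2\right)^{2} = 18 + 2 \cdot 4 = 18 + 8 = 26$)
$K{\left(k \right)} = -2 + 2 k \left(6 + k\right)$ ($K{\left(k \right)} = -2 + \left(k + 6\right) \left(k + k\right) = -2 + \left(6 + k\right) 2 k = -2 + 2 k \left(6 + k\right)$)
$\left(K{\left(z \right)} - 15\right)^{2} = \left(\left(-2 + 2 \cdot 26^{2} + 12 \cdot 26\right) - 15\right)^{2} = \left(\left(-2 + 2 \cdot 676 + 312\right) - 15\right)^{2} = \left(\left(-2 + 1352 + 312\right) - 15\right)^{2} = \left(1662 - 15\right)^{2} = 1647^{2} = 2712609$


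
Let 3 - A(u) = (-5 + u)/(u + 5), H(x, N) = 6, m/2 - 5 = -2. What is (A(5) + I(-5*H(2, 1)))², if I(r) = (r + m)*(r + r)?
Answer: 2082249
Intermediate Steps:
m = 6 (m = 10 + 2*(-2) = 10 - 4 = 6)
I(r) = 2*r*(6 + r) (I(r) = (r + 6)*(r + r) = (6 + r)*(2*r) = 2*r*(6 + r))
A(u) = 3 - (-5 + u)/(5 + u) (A(u) = 3 - (-5 + u)/(u + 5) = 3 - (-5 + u)/(5 + u))
(A(5) + I(-5*H(2, 1)))² = (2*(10 + 5)/(5 + 5) + 2*(-5*6)*(6 - 5*6))² = (2*15/10 + 2*(-30)*(6 - 30))² = (2*(⅒)*15 + 2*(-30)*(-24))² = (3 + 1440)² = 1443² = 2082249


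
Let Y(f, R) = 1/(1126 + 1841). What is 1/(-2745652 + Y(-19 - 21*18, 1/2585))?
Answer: -2967/8146349483 ≈ -3.6421e-7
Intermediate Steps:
Y(f, R) = 1/2967
1/(-2745652 + Y(-19 - 21*18, 1/2585)) = 1/(-2745652 + 1/2967) = 1/(-8146349483/2967) = -2967/8146349483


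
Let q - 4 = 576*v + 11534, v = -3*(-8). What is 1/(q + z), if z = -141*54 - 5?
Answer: 1/17743 ≈ 5.6360e-5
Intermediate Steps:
v = 24
q = 25362 (q = 4 + (576*24 + 11534) = 4 + (13824 + 11534) = 4 + 25358 = 25362)
z = -7619 (z = -7614 - 5 = -7619)
1/(q + z) = 1/(25362 - 7619) = 1/17743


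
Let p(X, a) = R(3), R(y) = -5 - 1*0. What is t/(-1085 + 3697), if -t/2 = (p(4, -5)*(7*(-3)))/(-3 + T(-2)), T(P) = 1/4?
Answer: 210/7183 ≈ 0.029236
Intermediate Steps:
T(P) = 1/4
R(y) = -5 (R(y) = -5 + 0 = -5)
p(X, a) = -5
t = 840/11 (t = -2*(-35*(-3))/(-3 + 1/4) = -2*(-5*(-21))/(-11/4) = -210*(-4)/11 = -2*(-420/11) = 840/11 ≈ 76.364)
t/(-1085 + 3697) = 840/(11*(-1085 + 3697)) = (840/11)/2612 = (840/11)*(1/2612) = 210/7183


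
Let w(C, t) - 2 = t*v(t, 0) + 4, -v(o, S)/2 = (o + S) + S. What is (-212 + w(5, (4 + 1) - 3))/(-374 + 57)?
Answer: 214/317 ≈ 0.67508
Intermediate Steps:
v(o, S) = -4*S - 2*o (v(o, S) = -2*((o + S) + S) = -2*((S + o) + S) = -2*(o + 2*S) = -4*S - 2*o)
w(C, t) = 6 - 2*t² (w(C, t) = 2 + (t*(-4*0 - 2*t) + 4) = 2 + (t*(0 - 2*t) + 4) = 2 + (t*(-2*t) + 4) = 2 + (-2*t² + 4) = 2 + (4 - 2*t²) = 6 - 2*t²)
(-212 + w(5, (4 + 1) - 3))/(-374 + 57) = (-212 + (6 - 2*((4 + 1) - 3)²))/(-374 + 57) = (-212 + (6 - 2*(5 - 3)²))/(-317) = (-212 + (6 - 2*2²))*(-1/317) = (-212 + (6 - 2*4))*(-1/317) = (-212 + (6 - 8))*(-1/317) = (-212 - 2)*(-1/317) = -214*(-1/317) = 214/317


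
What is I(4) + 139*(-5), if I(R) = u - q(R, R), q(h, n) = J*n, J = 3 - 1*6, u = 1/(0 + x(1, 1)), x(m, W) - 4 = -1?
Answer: -2048/3 ≈ -682.67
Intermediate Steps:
x(m, W) = 3 (x(m, W) = 4 - 1 = 3)
u = ⅓ (u = 1/(0 + 3) = 1/3 = ⅓ ≈ 0.33333)
J = -3 (J = 3 - 6 = -3)
q(h, n) = -3*n
I(R) = ⅓ + 3*R (I(R) = ⅓ - (-3)*R = ⅓ + 3*R)
I(4) + 139*(-5) = (⅓ + 3*4) + 139*(-5) = (⅓ + 12) - 695 = 37/3 - 695 = -2048/3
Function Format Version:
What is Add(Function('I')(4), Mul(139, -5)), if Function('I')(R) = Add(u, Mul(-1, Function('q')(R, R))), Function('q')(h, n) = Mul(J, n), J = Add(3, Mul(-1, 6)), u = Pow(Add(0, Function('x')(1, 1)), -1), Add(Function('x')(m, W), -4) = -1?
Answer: Rational(-2048, 3) ≈ -682.67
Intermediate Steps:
Function('x')(m, W) = 3 (Function('x')(m, W) = Add(4, -1) = 3)
u = Rational(1, 3) (u = Pow(Add(0, 3), -1) = Pow(3, -1) = Rational(1, 3) ≈ 0.33333)
J = -3 (J = Add(3, -6) = -3)
Function('q')(h, n) = Mul(-3, n)
Function('I')(R) = Add(Rational(1, 3), Mul(3, R)) (Function('I')(R) = Add(Rational(1, 3), Mul(-1, Mul(-3, R))) = Add(Rational(1, 3), Mul(3, R)))
Add(Function('I')(4), Mul(139, -5)) = Add(Add(Rational(1, 3), Mul(3, 4)), Mul(139, -5)) = Add(Add(Rational(1, 3), 12), -695) = Add(Rational(37, 3), -695) = Rational(-2048, 3)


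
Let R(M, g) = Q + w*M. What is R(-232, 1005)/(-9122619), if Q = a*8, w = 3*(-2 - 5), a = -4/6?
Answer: -14600/27367857 ≈ -0.00053347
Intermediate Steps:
a = -⅔ (a = -4*⅙ = -⅔ ≈ -0.66667)
w = -21 (w = 3*(-7) = -21)
Q = -16/3 (Q = -⅔*8 = -16/3 ≈ -5.3333)
R(M, g) = -16/3 - 21*M
R(-232, 1005)/(-9122619) = (-16/3 - 21*(-232))/(-9122619) = (-16/3 + 4872)*(-1/9122619) = (14600/3)*(-1/9122619) = -14600/27367857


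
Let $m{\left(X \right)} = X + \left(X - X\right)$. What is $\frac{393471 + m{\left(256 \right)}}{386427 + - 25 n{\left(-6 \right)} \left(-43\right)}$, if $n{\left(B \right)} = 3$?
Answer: $\frac{393727}{389652} \approx 1.0105$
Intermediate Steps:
$m{\left(X \right)} = X$ ($m{\left(X \right)} = X + 0 = X$)
$\frac{393471 + m{\left(256 \right)}}{386427 + - 25 n{\left(-6 \right)} \left(-43\right)} = \frac{393471 + 256}{386427 + \left(-25\right) 3 \left(-43\right)} = \frac{393727}{386427 - -3225} = \frac{393727}{386427 + 3225} = \frac{393727}{389652}$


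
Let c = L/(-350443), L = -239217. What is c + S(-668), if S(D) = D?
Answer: -233856707/350443 ≈ -667.32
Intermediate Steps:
c = 239217/350443 (c = -239217/(-350443) = -239217*(-1/350443) = 239217/350443 ≈ 0.68261)
c + S(-668) = 239217/350443 - 668 = -233856707/350443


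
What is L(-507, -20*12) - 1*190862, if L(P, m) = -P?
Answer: -190355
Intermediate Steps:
L(-507, -20*12) - 1*190862 = -1*(-507) - 1*190862 = 507 - 190862 = -190355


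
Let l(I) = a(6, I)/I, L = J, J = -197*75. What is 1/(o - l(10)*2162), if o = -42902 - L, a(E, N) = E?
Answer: -5/147121 ≈ -3.3986e-5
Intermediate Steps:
J = -14775
L = -14775
l(I) = 6/I
o = -28127 (o = -42902 - 1*(-14775) = -42902 + 14775 = -28127)
1/(o - l(10)*2162) = 1/(-28127 - 6/10*2162) = 1/(-28127 - 6*(⅒)*2162) = 1/(-28127 - 3*2162/5) = 1/(-28127 - 1*6486/5) = 1/(-28127 - 6486/5) = 1/(-147121/5) = -5/147121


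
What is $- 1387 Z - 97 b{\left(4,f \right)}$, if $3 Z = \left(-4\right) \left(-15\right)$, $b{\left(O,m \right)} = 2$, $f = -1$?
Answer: $-27934$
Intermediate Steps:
$Z = 20$ ($Z = \frac{\left(-4\right) \left(-15\right)}{3} = \frac{1}{3} \cdot 60 = 20$)
$- 1387 Z - 97 b{\left(4,f \right)} = \left(-1387\right) 20 - 194 = -27740 - 194 = -27934$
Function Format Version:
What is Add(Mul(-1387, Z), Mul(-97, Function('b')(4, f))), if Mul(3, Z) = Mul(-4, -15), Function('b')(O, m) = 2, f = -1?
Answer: -27934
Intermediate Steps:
Z = 20 (Z = Mul(Rational(1, 3), Mul(-4, -15)) = Mul(Rational(1, 3), 60) = 20)
Add(Mul(-1387, Z), Mul(-97, Function('b')(4, f))) = Add(Mul(-1387, 20), Mul(-97, 2)) = Add(-27740, -194) = -27934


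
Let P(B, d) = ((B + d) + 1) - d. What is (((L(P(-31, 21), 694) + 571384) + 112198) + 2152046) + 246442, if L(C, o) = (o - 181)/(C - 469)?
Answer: 1537952417/499 ≈ 3.0821e+6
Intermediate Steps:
P(B, d) = 1 + B (P(B, d) = (1 + B + d) - d = 1 + B)
L(C, o) = (-181 + o)/(-469 + C)
(((L(P(-31, 21), 694) + 571384) + 112198) + 2152046) + 246442 = ((((-181 + 694)/(-469 + (1 - 31)) + 571384) + 112198) + 2152046) + 246442 = (((513/(-469 - 30) + 571384) + 112198) + 2152046) + 246442 = (((513/(-499) + 571384) + 112198) + 2152046) + 246442 = (((-1/499*513 + 571384) + 112198) + 2152046) + 246442 = (((-513/499 + 571384) + 112198) + 2152046) + 246442 = ((285120103/499 + 112198) + 2152046) + 246442 = (341106905/499 + 2152046) + 246442 = 1414977859/499 + 246442 = 1537952417/499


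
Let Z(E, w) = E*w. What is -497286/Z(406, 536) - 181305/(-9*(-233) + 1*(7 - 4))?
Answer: -48213297/544040 ≈ -88.621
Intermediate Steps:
-497286/Z(406, 536) - 181305/(-9*(-233) + 1*(7 - 4)) = -497286/(406*536) - 181305/(-9*(-233) + 1*(7 - 4)) = -497286/217616 - 181305/(2097 + 1*3) = -497286*1/217616 - 181305/(2097 + 3) = -248643/108808 - 181305/2100 = -248643/108808 - 181305*1/2100 = -248643/108808 - 12087/140 = -48213297/544040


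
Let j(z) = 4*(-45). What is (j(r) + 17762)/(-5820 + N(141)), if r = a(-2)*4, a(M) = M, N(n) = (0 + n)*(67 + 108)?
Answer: 17582/18855 ≈ 0.93248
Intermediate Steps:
N(n) = 175*n (N(n) = n*175 = 175*n)
r = -8 (r = -2*4 = -8)
j(z) = -180
(j(r) + 17762)/(-5820 + N(141)) = (-180 + 17762)/(-5820 + 175*141) = 17582/(-5820 + 24675) = 17582/18855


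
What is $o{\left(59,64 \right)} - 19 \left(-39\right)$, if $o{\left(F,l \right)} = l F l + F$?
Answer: $242464$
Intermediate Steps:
$o{\left(F,l \right)} = F + F l^{2}$ ($o{\left(F,l \right)} = F l l + F = F l^{2} + F = F + F l^{2}$)
$o{\left(59,64 \right)} - 19 \left(-39\right) = 59 \left(1 + 64^{2}\right) - 19 \left(-39\right) = 59 \left(1 + 4096\right) - -741 = 59 \cdot 4097 + 741 = 241723 + 741 = 242464$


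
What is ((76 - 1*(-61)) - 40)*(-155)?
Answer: -15035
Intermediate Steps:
((76 - 1*(-61)) - 40)*(-155) = ((76 + 61) - 40)*(-155) = (137 - 40)*(-155) = 97*(-155) = -15035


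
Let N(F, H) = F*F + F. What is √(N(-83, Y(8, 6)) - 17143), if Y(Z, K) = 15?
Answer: I*√10337 ≈ 101.67*I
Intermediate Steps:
N(F, H) = F + F² (N(F, H) = F² + F = F + F²)
√(N(-83, Y(8, 6)) - 17143) = √(-83*(1 - 83) - 17143) = √(-83*(-82) - 17143) = √(6806 - 17143) = √(-10337) = I*√10337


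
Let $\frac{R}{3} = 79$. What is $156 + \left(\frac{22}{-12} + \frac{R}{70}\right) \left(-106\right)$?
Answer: $- \frac{898}{105} \approx -8.5524$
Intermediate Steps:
$R = 237$ ($R = 3 \cdot 79 = 237$)
$156 + \left(\frac{22}{-12} + \frac{R}{70}\right) \left(-106\right) = 156 + \left(\frac{22}{-12} + \frac{237}{70}\right) \left(-106\right) = 156 + \left(22 \left(- \frac{1}{12}\right) + 237 \cdot \frac{1}{70}\right) \left(-106\right) = 156 + \left(- \frac{11}{6} + \frac{237}{70}\right) \left(-106\right) = 156 + \frac{163}{105} \left(-106\right) = 156 - \frac{17278}{105} = - \frac{898}{105}$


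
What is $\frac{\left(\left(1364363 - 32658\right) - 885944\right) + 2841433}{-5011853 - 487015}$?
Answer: $- \frac{1643597}{2749434} \approx -0.59779$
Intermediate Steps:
$\frac{\left(\left(1364363 - 32658\right) - 885944\right) + 2841433}{-5011853 - 487015} = \frac{\left(1331705 - 885944\right) + 2841433}{-5498868} = \left(445761 + 2841433\right) \left(- \frac{1}{5498868}\right) = 3287194 \left(- \frac{1}{5498868}\right) = - \frac{1643597}{2749434}$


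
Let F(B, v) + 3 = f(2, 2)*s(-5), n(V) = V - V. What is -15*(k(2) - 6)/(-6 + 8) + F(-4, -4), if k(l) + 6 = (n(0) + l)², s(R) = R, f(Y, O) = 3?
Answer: 42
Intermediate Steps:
n(V) = 0
F(B, v) = -18 (F(B, v) = -3 + 3*(-5) = -3 - 15 = -18)
k(l) = -6 + l² (k(l) = -6 + (0 + l)² = -6 + l²)
-15*(k(2) - 6)/(-6 + 8) + F(-4, -4) = -15*((-6 + 2²) - 6)/(-6 + 8) - 18 = -15*((-6 + 4) - 6)/2 - 18 = -15*(-2 - 6)/2 - 18 = -(-120)/2 - 18 = -15*(-4) - 18 = 60 - 18 = 42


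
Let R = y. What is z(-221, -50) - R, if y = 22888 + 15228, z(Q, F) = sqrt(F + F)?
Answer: -38116 + 10*I ≈ -38116.0 + 10.0*I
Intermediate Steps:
z(Q, F) = sqrt(2)*sqrt(F) (z(Q, F) = sqrt(2*F) = sqrt(2)*sqrt(F))
y = 38116
R = 38116
z(-221, -50) - R = sqrt(2)*sqrt(-50) - 1*38116 = sqrt(2)*(5*I*sqrt(2)) - 38116 = 10*I - 38116 = -38116 + 10*I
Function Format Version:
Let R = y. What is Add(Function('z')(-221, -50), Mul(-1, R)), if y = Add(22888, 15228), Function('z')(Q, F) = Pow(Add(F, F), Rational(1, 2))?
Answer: Add(-38116, Mul(10, I)) ≈ Add(-38116., Mul(10.000, I))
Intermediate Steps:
Function('z')(Q, F) = Mul(Pow(2, Rational(1, 2)), Pow(F, Rational(1, 2))) (Function('z')(Q, F) = Pow(Mul(2, F), Rational(1, 2)) = Mul(Pow(2, Rational(1, 2)), Pow(F, Rational(1, 2))))
y = 38116
R = 38116
Add(Function('z')(-221, -50), Mul(-1, R)) = Add(Mul(Pow(2, Rational(1, 2)), Pow(-50, Rational(1, 2))), Mul(-1, 38116)) = Add(Mul(Pow(2, Rational(1, 2)), Mul(5, I, Pow(2, Rational(1, 2)))), -38116) = Add(Mul(10, I), -38116) = Add(-38116, Mul(10, I))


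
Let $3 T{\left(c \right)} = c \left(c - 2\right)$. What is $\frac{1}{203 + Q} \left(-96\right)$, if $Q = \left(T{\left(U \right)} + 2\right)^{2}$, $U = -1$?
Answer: $- \frac{24}{53} \approx -0.45283$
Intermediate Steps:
$T{\left(c \right)} = \frac{c \left(-2 + c\right)}{3}$ ($T{\left(c \right)} = \frac{c \left(c - 2\right)}{3} = \frac{c \left(-2 + c\right)}{3}$)
$Q = 9$ ($Q = \left(\frac{1}{3} \left(-1\right) \left(-2 - 1\right) + 2\right)^{2} = \left(\frac{1}{3} \left(-1\right) \left(-3\right) + 2\right)^{2} = \left(1 + 2\right)^{2} = 3^{2} = 9$)
$\frac{1}{203 + Q} \left(-96\right) = \frac{1}{203 + 9} \left(-96\right) = \frac{1}{212} \left(-96\right) = - \frac{24}{53}$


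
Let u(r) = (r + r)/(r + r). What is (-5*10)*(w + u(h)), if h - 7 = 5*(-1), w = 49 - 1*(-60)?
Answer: -5500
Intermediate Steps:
w = 109 (w = 49 + 60 = 109)
h = 2 (h = 7 + 5*(-1) = 7 - 5 = 2)
u(r) = 1 (u(r) = (2*r)/((2*r)) = (2*r)*(1/(2*r)) = 1)
(-5*10)*(w + u(h)) = (-5*10)*(109 + 1) = -50*110 = -5500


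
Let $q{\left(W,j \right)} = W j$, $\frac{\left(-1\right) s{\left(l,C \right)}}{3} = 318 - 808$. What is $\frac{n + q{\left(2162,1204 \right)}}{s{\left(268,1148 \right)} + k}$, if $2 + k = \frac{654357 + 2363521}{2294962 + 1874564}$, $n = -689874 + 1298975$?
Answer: $\frac{6696569385687}{3061941023} \approx 2187.0$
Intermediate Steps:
$s{\left(l,C \right)} = 1470$ ($s{\left(l,C \right)} = - 3 \left(318 - 808\right) = \left(-3\right) \left(-490\right) = 1470$)
$n = 609101$
$k = - \frac{2660587}{2084763}$ ($k = -2 + \frac{654357 + 2363521}{2294962 + 1874564} = -2 + \frac{3017878}{4169526} = -2 + 3017878 \cdot \frac{1}{4169526} = -2 + \frac{1508939}{2084763} = - \frac{2660587}{2084763} \approx -1.2762$)
$\frac{n + q{\left(2162,1204 \right)}}{s{\left(268,1148 \right)} + k} = \frac{609101 + 2162 \cdot 1204}{1470 - \frac{2660587}{2084763}} = \frac{609101 + 2603048}{\frac{3061941023}{2084763}} = 3212149 \cdot \frac{2084763}{3061941023} = \frac{6696569385687}{3061941023}$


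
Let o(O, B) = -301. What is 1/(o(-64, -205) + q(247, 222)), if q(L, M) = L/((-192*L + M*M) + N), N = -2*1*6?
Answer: -1848/556001 ≈ -0.0033237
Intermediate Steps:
N = -12 (N = -2*6 = -12)
q(L, M) = L/(-12 + M² - 192*L) (q(L, M) = L/((-192*L + M*M) - 12) = L/((-192*L + M²) - 12) = L/((M² - 192*L) - 12) = L/(-12 + M² - 192*L))
1/(o(-64, -205) + q(247, 222)) = 1/(-301 - 1*247/(12 - 1*222² + 192*247)) = 1/(-301 - 1*247/(12 - 1*49284 + 47424)) = 1/(-301 - 1*247/(12 - 49284 + 47424)) = 1/(-301 - 1*247/(-1848)) = 1/(-301 - 1*247*(-1/1848)) = 1/(-301 + 247/1848) = 1/(-556001/1848) = -1848/556001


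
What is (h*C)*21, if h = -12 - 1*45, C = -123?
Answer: 147231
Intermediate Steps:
h = -57 (h = -12 - 45 = -57)
(h*C)*21 = -57*(-123)*21 = 7011*21 = 147231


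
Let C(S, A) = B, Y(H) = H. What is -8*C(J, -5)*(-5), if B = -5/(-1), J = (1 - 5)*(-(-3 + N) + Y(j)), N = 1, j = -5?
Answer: 200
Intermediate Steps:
J = 12 (J = (1 - 5)*(-(-3 + 1) - 5) = -4*(-1*(-2) - 5) = -4*(2 - 5) = -4*(-3) = 12)
B = 5 (B = -5*(-1) = 5)
C(S, A) = 5
-8*C(J, -5)*(-5) = -8*5*(-5) = -40*(-5) = 200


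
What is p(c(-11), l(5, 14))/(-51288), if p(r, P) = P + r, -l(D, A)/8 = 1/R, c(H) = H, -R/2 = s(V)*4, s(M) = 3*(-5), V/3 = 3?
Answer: 83/384660 ≈ 0.00021577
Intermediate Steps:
V = 9 (V = 3*3 = 9)
s(M) = -15
R = 120 (R = -(-30)*4 = -2*(-60) = 120)
l(D, A) = -1/15 (l(D, A) = -8/120 = -8*1/120 = -1/15)
p(c(-11), l(5, 14))/(-51288) = (-1/15 - 11)/(-51288) = -166/15*(-1/51288) = 83/384660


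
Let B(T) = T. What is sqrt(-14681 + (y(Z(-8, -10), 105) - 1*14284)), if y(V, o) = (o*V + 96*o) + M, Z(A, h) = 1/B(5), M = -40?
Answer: 2*I*sqrt(4726) ≈ 137.49*I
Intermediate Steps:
Z(A, h) = 1/5
y(V, o) = -40 + 96*o + V*o (y(V, o) = (o*V + 96*o) - 40 = (V*o + 96*o) - 40 = (96*o + V*o) - 40 = -40 + 96*o + V*o)
sqrt(-14681 + (y(Z(-8, -10), 105) - 1*14284)) = sqrt(-14681 + ((-40 + 96*105 + (1/5)*105) - 1*14284)) = sqrt(-14681 + ((-40 + 10080 + 21) - 14284)) = sqrt(-14681 + (10061 - 14284)) = sqrt(-14681 - 4223) = sqrt(-18904) = 2*I*sqrt(4726)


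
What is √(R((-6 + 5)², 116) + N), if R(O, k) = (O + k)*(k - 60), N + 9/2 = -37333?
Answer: I*√123142/2 ≈ 175.46*I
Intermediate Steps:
N = -74675/2 (N = -9/2 - 37333 = -74675/2 ≈ -37338.)
R(O, k) = (-60 + k)*(O + k) (R(O, k) = (O + k)*(-60 + k) = (-60 + k)*(O + k))
√(R((-6 + 5)², 116) + N) = √((116² - 60*(-6 + 5)² - 60*116 + (-6 + 5)²*116) - 74675/2) = √((13456 - 60*(-1)² - 6960 + (-1)²*116) - 74675/2) = √((13456 - 60*1 - 6960 + 1*116) - 74675/2) = √((13456 - 60 - 6960 + 116) - 74675/2) = √(6552 - 74675/2) = √(-61571/2) = I*√123142/2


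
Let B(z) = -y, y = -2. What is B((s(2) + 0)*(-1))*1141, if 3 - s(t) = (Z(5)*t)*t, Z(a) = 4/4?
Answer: 2282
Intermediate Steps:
Z(a) = 1 (Z(a) = 4*(¼) = 1)
s(t) = 3 - t² (s(t) = 3 - 1*t*t = 3 - t*t = 3 - t²)
B(z) = 2 (B(z) = -1*(-2) = 2)
B((s(2) + 0)*(-1))*1141 = 2*1141 = 2282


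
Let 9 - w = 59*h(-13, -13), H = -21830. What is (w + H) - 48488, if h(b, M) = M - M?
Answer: -70309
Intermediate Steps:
h(b, M) = 0
w = 9 (w = 9 - 59*0 = 9 - 1*0 = 9 + 0 = 9)
(w + H) - 48488 = (9 - 21830) - 48488 = -21821 - 48488 = -70309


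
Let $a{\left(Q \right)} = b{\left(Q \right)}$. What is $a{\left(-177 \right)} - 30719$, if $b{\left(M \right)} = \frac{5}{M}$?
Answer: $- \frac{5437268}{177} \approx -30719.0$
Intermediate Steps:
$a{\left(Q \right)} = \frac{5}{Q}$
$a{\left(-177 \right)} - 30719 = \frac{5}{-177} - 30719 = 5 \left(- \frac{1}{177}\right) - 30719 = - \frac{5}{177} - 30719 = - \frac{5437268}{177}$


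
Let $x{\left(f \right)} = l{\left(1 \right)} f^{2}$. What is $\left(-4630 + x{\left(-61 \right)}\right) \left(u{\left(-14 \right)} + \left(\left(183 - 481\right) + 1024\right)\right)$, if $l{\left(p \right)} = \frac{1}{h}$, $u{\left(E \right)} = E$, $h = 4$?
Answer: $-2634222$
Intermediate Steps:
$l{\left(p \right)} = \frac{1}{4}$
$x{\left(f \right)} = \frac{f^{2}}{4}$
$\left(-4630 + x{\left(-61 \right)}\right) \left(u{\left(-14 \right)} + \left(\left(183 - 481\right) + 1024\right)\right) = \left(-4630 + \frac{\left(-61\right)^{2}}{4}\right) \left(-14 + \left(\left(183 - 481\right) + 1024\right)\right) = \left(-4630 + \frac{1}{4} \cdot 3721\right) \left(-14 + \left(-298 + 1024\right)\right) = \left(-4630 + \frac{3721}{4}\right) \left(-14 + 726\right) = \left(- \frac{14799}{4}\right) 712 = -2634222$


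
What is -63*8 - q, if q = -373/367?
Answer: -184595/367 ≈ -502.98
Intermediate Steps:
q = -373/367 (q = -373*1/367 = -373/367 ≈ -1.0163)
-63*8 - q = -63*8 - 1*(-373/367) = -504 + 373/367 = -184595/367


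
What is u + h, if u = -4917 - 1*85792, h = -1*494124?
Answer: -584833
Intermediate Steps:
h = -494124
u = -90709 (u = -4917 - 85792 = -90709)
u + h = -90709 - 494124 = -584833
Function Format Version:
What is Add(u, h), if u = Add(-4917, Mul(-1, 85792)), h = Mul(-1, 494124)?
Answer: -584833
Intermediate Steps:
h = -494124
u = -90709 (u = Add(-4917, -85792) = -90709)
Add(u, h) = Add(-90709, -494124) = -584833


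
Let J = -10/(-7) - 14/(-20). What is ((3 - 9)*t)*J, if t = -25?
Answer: 2235/7 ≈ 319.29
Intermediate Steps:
J = 149/70 (J = -10*(-⅐) - 14*(-1/20) = 10/7 + 7/10 = 149/70 ≈ 2.1286)
((3 - 9)*t)*J = ((3 - 9)*(-25))*(149/70) = -6*(-25)*(149/70) = 150*(149/70) = 2235/7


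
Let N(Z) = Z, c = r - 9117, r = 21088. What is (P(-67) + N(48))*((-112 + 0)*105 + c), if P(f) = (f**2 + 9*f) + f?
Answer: 815937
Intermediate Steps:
c = 11971 (c = 21088 - 9117 = 11971)
P(f) = f**2 + 10*f
(P(-67) + N(48))*((-112 + 0)*105 + c) = (-67*(10 - 67) + 48)*((-112 + 0)*105 + 11971) = (-67*(-57) + 48)*(-112*105 + 11971) = (3819 + 48)*(-11760 + 11971) = 3867*211 = 815937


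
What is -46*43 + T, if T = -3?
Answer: -1981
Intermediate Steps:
-46*43 + T = -46*43 - 3 = -1978 - 3 = -1981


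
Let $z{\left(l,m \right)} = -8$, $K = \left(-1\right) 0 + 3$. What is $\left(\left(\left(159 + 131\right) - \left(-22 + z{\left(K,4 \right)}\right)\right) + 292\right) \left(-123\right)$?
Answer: $-75276$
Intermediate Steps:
$K = 3$ ($K = 0 + 3 = 3$)
$\left(\left(\left(159 + 131\right) - \left(-22 + z{\left(K,4 \right)}\right)\right) + 292\right) \left(-123\right) = \left(\left(\left(159 + 131\right) + \left(22 - -8\right)\right) + 292\right) \left(-123\right) = \left(\left(290 + \left(22 + 8\right)\right) + 292\right) \left(-123\right) = \left(\left(290 + 30\right) + 292\right) \left(-123\right) = \left(320 + 292\right) \left(-123\right) = 612 \left(-123\right) = -75276$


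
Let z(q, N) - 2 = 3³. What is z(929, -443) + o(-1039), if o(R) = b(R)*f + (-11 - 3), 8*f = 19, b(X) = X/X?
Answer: 139/8 ≈ 17.375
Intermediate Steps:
b(X) = 1
f = 19/8 (f = (⅛)*19 = 19/8 ≈ 2.3750)
z(q, N) = 29 (z(q, N) = 2 + 3³ = 2 + 27 = 29)
o(R) = -93/8 (o(R) = 1*(19/8) + (-11 - 3) = 19/8 - 14 = -93/8)
z(929, -443) + o(-1039) = 29 - 93/8 = 139/8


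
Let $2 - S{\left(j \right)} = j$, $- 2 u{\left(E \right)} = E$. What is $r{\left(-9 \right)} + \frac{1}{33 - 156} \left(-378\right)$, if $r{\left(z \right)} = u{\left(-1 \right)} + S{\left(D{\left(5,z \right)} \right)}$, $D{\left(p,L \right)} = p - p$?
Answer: $\frac{457}{82} \approx 5.5732$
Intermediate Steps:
$u{\left(E \right)} = - \frac{E}{2}$
$D{\left(p,L \right)} = 0$
$S{\left(j \right)} = 2 - j$
$r{\left(z \right)} = \frac{5}{2}$ ($r{\left(z \right)} = \left(- \frac{1}{2}\right) \left(-1\right) + \left(2 - 0\right) = \frac{1}{2} + \left(2 + 0\right) = \frac{1}{2} + 2 = \frac{5}{2}$)
$r{\left(-9 \right)} + \frac{1}{33 - 156} \left(-378\right) = \frac{5}{2} + \frac{1}{33 - 156} \left(-378\right) = \frac{5}{2} + \frac{1}{-123} \left(-378\right) = \frac{5}{2} - - \frac{126}{41} = \frac{5}{2} + \frac{126}{41} = \frac{457}{82}$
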